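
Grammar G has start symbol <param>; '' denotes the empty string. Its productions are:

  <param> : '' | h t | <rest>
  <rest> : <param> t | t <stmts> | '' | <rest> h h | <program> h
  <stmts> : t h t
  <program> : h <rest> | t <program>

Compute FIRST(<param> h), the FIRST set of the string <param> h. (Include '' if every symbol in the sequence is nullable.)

Add FIRST(<param>)\{''} = { h, t }; <param> is nullable, continue.
h is a terminal; add {h} and stop.

{ h, t }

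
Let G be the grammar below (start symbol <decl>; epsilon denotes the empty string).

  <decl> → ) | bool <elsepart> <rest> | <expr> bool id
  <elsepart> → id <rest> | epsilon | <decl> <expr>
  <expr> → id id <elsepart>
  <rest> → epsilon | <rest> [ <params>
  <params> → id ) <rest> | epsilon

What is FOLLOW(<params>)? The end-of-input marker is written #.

{ #, [, bool, id }

In <rest> → <rest> [ <params>: <params> is at the end, add FOLLOW(<rest>) = { #, [, bool, id }.
Union: FOLLOW(<params>) = { #, [, bool, id }.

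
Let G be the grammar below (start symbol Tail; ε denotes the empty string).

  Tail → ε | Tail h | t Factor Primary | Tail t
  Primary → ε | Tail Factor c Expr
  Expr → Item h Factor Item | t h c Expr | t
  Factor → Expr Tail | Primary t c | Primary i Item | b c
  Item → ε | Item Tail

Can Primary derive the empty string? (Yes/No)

Primary has an ε-production, so Primary ⇒ ε.

Yes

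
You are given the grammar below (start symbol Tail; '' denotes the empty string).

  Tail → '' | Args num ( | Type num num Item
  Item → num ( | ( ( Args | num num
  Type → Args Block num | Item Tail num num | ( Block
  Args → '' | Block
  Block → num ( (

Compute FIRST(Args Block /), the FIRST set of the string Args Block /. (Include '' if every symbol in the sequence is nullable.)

{ num }

Add FIRST(Args)\{''} = { num }; Args is nullable, continue.
Add FIRST(Block) = { num }; Block is not nullable, stop.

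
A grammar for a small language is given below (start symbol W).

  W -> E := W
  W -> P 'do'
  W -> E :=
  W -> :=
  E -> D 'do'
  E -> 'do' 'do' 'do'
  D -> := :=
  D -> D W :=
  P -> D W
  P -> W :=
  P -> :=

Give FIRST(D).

{ := }

D -> := := contributes {:=}.
From D -> D W :=: add FIRST(D) = { := }.
Union: FIRST(D) = { := }.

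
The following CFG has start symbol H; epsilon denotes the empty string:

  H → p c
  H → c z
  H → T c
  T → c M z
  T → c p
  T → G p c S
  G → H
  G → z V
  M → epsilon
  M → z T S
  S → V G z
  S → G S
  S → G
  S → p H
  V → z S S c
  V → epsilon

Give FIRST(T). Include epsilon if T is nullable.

T → c M z contributes {c}.
T → c p contributes {c}.
From T → G p c S: add FIRST(G) = { c, p, z }.
Union: FIRST(T) = { c, p, z }.

{ c, p, z }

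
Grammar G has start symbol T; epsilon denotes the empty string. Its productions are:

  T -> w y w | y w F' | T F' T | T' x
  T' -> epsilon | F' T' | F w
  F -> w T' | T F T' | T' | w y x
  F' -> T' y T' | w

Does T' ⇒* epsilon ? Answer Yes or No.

T' has an epsilon-production, so T' ⇒ epsilon.

Yes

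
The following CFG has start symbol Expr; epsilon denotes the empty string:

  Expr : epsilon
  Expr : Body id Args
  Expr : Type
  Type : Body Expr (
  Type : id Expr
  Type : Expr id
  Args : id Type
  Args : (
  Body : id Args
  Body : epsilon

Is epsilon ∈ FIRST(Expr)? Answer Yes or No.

Expr has an epsilon-production, so Expr ⇒ epsilon.

Yes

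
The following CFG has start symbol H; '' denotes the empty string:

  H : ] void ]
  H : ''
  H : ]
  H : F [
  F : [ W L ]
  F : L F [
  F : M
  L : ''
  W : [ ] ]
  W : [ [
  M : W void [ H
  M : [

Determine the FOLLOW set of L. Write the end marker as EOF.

In F : [ W L ]: add FIRST(]) = { ] }.
In F : L F [: add FIRST(F [) = { [ }.
Union: FOLLOW(L) = { [, ] }.

{ [, ] }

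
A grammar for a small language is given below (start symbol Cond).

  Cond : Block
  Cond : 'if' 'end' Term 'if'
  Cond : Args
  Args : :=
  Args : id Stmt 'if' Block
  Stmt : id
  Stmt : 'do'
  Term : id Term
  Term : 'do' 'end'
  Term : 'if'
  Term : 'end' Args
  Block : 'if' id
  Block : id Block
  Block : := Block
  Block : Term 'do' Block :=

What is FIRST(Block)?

{ 'do', 'end', 'if', :=, id }

Block : 'if' id contributes {'if'}.
Block : id Block contributes {id}.
Block : := Block contributes {:=}.
From Block : Term 'do' Block :=: add FIRST(Term) = { 'do', 'end', 'if', id }.
Union: FIRST(Block) = { 'do', 'end', 'if', :=, id }.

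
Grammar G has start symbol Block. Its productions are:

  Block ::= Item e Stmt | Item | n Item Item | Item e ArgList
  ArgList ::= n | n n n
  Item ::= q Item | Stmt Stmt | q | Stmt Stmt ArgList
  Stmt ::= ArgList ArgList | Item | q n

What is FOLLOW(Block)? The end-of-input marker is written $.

Block is the start symbol, so $ ∈ FOLLOW(Block).
Union: FOLLOW(Block) = { $ }.

{ $ }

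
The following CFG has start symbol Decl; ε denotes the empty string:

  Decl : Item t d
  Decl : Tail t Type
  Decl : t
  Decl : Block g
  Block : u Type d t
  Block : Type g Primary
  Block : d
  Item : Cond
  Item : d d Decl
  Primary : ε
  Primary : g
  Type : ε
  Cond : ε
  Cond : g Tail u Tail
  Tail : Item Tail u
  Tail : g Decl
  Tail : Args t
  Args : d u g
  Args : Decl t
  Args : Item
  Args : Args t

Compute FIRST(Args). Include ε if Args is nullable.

Args : d u g contributes {d}.
From Args : Decl t: add FIRST(Decl) = { d, g, t, u }.
From Args : Item: add FIRST(Item) = { d, g, ε } (including ε since Item is nullable).
From Args : Args t: Args nullable, take FIRST(Args) ∪ {t} = { d, g, t, u }.
Union: FIRST(Args) = { d, g, t, u, ε }.

{ d, g, t, u, ε }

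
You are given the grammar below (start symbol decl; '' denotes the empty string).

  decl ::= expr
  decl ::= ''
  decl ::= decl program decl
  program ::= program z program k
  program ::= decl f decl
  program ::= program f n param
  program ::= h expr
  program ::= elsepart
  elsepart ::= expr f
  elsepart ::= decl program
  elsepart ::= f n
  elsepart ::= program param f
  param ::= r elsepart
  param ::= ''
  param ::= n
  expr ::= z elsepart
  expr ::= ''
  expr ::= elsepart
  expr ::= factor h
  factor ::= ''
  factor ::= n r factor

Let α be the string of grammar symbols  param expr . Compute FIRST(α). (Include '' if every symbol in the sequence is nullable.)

Add FIRST(param)\{''} = { n, r }; param is nullable, continue.
Add FIRST(expr)\{''} = { f, h, n, z }; expr is nullable, continue.
Every symbol is nullable, so include ''.

{ f, h, n, r, z, '' }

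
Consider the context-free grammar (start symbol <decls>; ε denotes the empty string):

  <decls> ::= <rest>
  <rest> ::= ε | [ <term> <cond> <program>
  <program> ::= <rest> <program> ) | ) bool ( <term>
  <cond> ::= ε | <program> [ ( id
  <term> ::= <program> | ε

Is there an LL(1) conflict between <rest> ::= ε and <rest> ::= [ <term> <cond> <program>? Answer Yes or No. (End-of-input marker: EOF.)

Yes

FIRST(ε) = { ε } and FIRST([ <term> <cond> <program>) = { [ }.
The first alternative is nullable and FOLLOW(<rest>) = { EOF, ), [ } shares [ with FIRST of the second — conflict.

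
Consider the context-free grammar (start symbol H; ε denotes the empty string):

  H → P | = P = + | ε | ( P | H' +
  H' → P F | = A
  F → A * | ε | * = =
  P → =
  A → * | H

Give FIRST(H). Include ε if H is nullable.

From H → P: add FIRST(P) = { = }.
H → = P = + contributes {=}.
H → ε contributes ε.
H → ( P contributes {(}.
From H → H' +: add FIRST(H') = { = }.
Union: FIRST(H) = { (, =, ε }.

{ (, =, ε }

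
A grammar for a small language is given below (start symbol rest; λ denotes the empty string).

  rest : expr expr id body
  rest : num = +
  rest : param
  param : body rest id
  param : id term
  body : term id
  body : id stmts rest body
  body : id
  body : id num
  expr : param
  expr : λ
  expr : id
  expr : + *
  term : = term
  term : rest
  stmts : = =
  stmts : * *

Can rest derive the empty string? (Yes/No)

No

Nullable nonterminals: expr.
No production of rest has an RHS whose symbols are all nullable, so rest is not nullable.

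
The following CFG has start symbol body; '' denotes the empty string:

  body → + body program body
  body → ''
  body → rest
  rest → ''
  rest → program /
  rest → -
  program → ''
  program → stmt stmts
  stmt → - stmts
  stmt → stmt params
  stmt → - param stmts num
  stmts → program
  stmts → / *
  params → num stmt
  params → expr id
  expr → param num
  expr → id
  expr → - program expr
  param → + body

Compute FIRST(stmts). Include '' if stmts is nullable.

{ -, /, '' }

From stmts → program: add FIRST(program) = { -, '' } (including '' since program is nullable).
stmts → / * contributes {/}.
Union: FIRST(stmts) = { -, /, '' }.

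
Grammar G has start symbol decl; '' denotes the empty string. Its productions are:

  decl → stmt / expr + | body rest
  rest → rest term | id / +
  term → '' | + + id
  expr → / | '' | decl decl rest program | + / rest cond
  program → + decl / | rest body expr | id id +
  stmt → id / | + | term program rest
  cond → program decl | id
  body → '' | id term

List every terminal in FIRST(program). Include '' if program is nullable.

program → + decl / contributes {+}.
From program → rest body expr: add FIRST(rest) = { id }.
program → id id + contributes {id}.
Union: FIRST(program) = { +, id }.

{ +, id }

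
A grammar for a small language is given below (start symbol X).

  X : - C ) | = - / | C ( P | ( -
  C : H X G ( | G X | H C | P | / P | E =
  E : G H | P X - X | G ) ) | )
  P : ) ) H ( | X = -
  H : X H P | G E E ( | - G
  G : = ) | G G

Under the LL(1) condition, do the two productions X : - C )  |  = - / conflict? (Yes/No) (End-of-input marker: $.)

FIRST(- C )) = { - } and FIRST(= - /) = { = }.
The FIRST sets are disjoint and neither alternative is nullable — no conflict.

No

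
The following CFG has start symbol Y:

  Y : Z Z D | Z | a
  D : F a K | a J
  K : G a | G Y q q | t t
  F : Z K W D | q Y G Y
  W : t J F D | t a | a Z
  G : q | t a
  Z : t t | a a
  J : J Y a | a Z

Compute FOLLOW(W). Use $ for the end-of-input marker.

In F : Z K W D: add FIRST(D) = { a, q, t }.
Union: FOLLOW(W) = { a, q, t }.

{ a, q, t }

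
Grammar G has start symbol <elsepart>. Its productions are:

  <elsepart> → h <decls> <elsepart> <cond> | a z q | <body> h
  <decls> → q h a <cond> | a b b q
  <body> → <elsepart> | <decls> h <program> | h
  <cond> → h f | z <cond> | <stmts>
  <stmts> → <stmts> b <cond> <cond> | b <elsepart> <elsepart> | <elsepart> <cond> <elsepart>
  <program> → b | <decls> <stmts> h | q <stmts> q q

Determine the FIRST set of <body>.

{ a, h, q }

From <body> → <elsepart>: add FIRST(<elsepart>) = { a, h, q }.
From <body> → <decls> h <program>: add FIRST(<decls>) = { a, q }.
<body> → h contributes {h}.
Union: FIRST(<body>) = { a, h, q }.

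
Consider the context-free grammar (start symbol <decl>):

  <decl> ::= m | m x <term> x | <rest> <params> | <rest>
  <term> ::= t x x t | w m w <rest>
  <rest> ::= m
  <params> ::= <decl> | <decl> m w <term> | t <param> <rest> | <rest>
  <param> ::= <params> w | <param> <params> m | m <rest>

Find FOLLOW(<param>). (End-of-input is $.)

{ m, t }

In <params> ::= t <param> <rest>: add FIRST(<rest>) = { m }.
In <param> ::= <param> <params> m: add FIRST(<params> m) = { m, t }.
Union: FOLLOW(<param>) = { m, t }.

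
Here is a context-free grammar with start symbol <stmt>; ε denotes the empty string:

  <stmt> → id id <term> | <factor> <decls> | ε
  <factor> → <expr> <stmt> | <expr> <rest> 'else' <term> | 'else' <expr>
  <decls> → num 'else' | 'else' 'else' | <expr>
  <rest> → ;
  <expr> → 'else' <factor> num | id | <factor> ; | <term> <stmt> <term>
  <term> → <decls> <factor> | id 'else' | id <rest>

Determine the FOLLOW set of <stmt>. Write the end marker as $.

{ $, 'else', ;, id, num }

<stmt> is the start symbol, so $ ∈ FOLLOW(<stmt>).
In <factor> → <expr> <stmt>: <stmt> is at the end, add FOLLOW(<factor>) = { $, 'else', ;, id, num }.
In <expr> → <term> <stmt> <term>: add FIRST(<term>) = { 'else', id, num }.
Union: FOLLOW(<stmt>) = { $, 'else', ;, id, num }.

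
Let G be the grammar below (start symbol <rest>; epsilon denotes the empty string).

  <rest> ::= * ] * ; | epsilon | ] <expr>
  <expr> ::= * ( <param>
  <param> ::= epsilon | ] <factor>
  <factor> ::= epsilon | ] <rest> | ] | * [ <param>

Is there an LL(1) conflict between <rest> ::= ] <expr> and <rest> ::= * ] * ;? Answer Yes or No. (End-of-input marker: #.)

No

FIRST(] <expr>) = { ] } and FIRST(* ] * ;) = { * }.
The FIRST sets are disjoint and neither alternative is nullable — no conflict.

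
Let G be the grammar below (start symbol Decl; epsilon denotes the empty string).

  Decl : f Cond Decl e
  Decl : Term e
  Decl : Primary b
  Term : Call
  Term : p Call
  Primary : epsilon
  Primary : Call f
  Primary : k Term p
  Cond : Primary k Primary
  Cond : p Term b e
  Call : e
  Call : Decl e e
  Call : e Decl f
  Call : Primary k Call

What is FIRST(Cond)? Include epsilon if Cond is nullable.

{ b, e, f, k, p }

From Cond : Primary k Primary: Primary nullable, take FIRST(Primary) ∪ {k} = { b, e, f, k, p }.
Cond : p Term b e contributes {p}.
Union: FIRST(Cond) = { b, e, f, k, p }.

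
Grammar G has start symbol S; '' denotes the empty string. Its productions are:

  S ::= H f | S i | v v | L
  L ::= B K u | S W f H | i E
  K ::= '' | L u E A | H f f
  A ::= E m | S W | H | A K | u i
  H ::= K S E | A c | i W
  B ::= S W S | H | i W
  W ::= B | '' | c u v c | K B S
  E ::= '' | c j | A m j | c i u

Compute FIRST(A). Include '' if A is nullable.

From A ::= E m: E nullable, take FIRST(E) ∪ {m} = { c, i, m, u, v }.
From A ::= S W: add FIRST(S) = { c, i, m, u, v }.
From A ::= H: add FIRST(H) = { c, i, m, u, v }.
From A ::= A K: add FIRST(A) = { c, i, m, u, v }.
A ::= u i contributes {u}.
Union: FIRST(A) = { c, i, m, u, v }.

{ c, i, m, u, v }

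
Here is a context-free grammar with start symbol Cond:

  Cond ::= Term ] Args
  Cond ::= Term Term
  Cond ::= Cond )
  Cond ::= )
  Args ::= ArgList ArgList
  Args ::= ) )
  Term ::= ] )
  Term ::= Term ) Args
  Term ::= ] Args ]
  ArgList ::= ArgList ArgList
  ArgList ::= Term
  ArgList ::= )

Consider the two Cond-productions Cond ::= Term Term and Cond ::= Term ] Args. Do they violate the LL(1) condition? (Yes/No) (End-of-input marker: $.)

FIRST(Term Term) = { ] } and FIRST(Term ] Args) = { ] }.
Both contain ], so the two alternatives are not disjoint — LL(1) conflict.

Yes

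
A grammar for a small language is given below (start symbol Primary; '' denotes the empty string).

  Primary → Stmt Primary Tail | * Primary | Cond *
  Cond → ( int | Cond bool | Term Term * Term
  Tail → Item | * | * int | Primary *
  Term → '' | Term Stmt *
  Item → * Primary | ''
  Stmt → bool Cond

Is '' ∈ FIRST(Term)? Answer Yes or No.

Yes

Term has an ''-production, so Term ⇒ ''.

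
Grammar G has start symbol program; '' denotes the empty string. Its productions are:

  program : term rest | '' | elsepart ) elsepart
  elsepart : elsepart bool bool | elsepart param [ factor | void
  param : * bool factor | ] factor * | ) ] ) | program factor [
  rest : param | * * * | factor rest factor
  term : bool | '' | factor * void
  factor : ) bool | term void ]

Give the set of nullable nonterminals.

{ program, term }

Directly nullable (have an ''-production): program, term.
No other nonterminal has a production whose RHS symbols are all nullable.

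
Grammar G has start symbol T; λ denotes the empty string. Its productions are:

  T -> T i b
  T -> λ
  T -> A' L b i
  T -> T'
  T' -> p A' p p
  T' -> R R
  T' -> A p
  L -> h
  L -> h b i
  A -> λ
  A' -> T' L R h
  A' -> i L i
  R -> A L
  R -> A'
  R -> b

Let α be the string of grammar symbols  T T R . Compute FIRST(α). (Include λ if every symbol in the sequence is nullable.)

{ b, h, i, p }

Add FIRST(T)\{λ} = { b, h, i, p }; T is nullable, continue.
Add FIRST(T)\{λ} = { b, h, i, p }; T is nullable, continue.
Add FIRST(R) = { b, h, i, p }; R is not nullable, stop.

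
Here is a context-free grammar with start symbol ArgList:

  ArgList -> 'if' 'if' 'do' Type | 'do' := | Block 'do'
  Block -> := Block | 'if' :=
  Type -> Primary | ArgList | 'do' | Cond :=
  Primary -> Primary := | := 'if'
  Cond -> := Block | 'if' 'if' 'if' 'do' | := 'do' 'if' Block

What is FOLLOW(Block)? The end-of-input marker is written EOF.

In ArgList -> Block 'do': add FIRST('do') = { 'do' }.
In Block -> := Block: Block is at the end, add FOLLOW(Block) = { 'do', := }.
In Cond -> := Block: Block is at the end, add FOLLOW(Cond) = { := }.
In Cond -> := 'do' 'if' Block: Block is at the end, add FOLLOW(Cond) = { := }.
Union: FOLLOW(Block) = { 'do', := }.

{ 'do', := }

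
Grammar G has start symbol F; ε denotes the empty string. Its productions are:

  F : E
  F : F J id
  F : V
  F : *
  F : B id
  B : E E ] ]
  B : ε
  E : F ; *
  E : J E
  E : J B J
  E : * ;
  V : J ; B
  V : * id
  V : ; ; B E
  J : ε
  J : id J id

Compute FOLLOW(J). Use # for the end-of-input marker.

{ #, *, ;, ], id }

In F : F J id: add FIRST(id) = { id }.
In E : J E: add FIRST(E)\{ε} = { *, ;, ], id }.
  Since E is nullable, also add FOLLOW(E) = { #, *, ;, ], id }.
In E : J B J: add FIRST(B J)\{ε} = { *, ;, ], id }.
  Since B J is nullable, also add FOLLOW(E) = { #, *, ;, ], id }.
In E : J B J: J is at the end, add FOLLOW(E) = { #, *, ;, ], id }.
In V : J ; B: add FIRST(; B) = { ; }.
In J : id J id: add FIRST(id) = { id }.
Union: FOLLOW(J) = { #, *, ;, ], id }.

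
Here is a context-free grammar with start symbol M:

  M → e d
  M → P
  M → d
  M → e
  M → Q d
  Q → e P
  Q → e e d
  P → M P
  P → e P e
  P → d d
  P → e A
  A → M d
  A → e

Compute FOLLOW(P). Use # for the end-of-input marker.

In M → P: P is at the end, add FOLLOW(M) = { #, d, e }.
In Q → e P: P is at the end, add FOLLOW(Q) = { d }.
In P → M P: P is at the end, add FOLLOW(P) = { #, d, e }.
In P → e P e: add FIRST(e) = { e }.
Union: FOLLOW(P) = { #, d, e }.

{ #, d, e }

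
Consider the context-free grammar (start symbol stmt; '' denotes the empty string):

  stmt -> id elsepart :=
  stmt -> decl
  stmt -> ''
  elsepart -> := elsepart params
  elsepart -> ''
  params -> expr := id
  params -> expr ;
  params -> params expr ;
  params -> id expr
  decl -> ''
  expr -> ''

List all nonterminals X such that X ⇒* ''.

Directly nullable (have an ''-production): stmt, elsepart, decl, expr.
No other nonterminal has a production whose RHS symbols are all nullable.

{ decl, elsepart, expr, stmt }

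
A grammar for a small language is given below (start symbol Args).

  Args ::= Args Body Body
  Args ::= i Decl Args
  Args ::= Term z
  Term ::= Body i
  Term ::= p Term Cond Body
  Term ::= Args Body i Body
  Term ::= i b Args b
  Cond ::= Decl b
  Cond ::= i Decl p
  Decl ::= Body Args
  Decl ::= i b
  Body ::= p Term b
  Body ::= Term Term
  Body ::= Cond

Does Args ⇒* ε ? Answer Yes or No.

No

No nonterminal in this grammar is nullable.
No production of Args has an RHS whose symbols are all nullable, so Args is not nullable.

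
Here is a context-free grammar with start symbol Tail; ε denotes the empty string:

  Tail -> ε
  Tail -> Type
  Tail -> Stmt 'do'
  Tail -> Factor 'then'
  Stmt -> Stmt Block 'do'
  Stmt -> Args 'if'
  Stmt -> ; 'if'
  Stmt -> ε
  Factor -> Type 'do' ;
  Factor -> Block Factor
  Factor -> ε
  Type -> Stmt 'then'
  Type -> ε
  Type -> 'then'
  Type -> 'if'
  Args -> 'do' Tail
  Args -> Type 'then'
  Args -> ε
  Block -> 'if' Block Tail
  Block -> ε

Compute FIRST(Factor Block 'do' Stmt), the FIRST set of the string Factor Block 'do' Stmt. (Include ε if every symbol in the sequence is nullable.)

{ 'do', 'if', 'then', ; }

Add FIRST(Factor)\{ε} = { 'do', 'if', 'then', ; }; Factor is nullable, continue.
Add FIRST(Block)\{ε} = { 'if' }; Block is nullable, continue.
'do' is a terminal; add {'do'} and stop.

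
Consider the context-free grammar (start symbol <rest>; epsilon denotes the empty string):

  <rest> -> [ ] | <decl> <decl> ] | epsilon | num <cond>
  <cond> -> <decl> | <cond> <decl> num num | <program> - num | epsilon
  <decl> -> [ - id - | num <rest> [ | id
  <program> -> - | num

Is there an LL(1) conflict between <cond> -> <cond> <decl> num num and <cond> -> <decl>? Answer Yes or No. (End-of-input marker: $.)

Yes

FIRST(<cond> <decl> num num) = { -, [, id, num } and FIRST(<decl>) = { [, id, num }.
Both contain [, so the two alternatives are not disjoint — LL(1) conflict.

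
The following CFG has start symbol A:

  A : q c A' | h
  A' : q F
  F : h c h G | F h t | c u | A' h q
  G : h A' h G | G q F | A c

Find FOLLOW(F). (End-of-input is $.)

In A' : q F: F is at the end, add FOLLOW(A') = { $, c, h }.
In F : F h t: add FIRST(h t) = { h }.
In G : G q F: F is at the end, add FOLLOW(G) = { $, c, h, q }.
Union: FOLLOW(F) = { $, c, h, q }.

{ $, c, h, q }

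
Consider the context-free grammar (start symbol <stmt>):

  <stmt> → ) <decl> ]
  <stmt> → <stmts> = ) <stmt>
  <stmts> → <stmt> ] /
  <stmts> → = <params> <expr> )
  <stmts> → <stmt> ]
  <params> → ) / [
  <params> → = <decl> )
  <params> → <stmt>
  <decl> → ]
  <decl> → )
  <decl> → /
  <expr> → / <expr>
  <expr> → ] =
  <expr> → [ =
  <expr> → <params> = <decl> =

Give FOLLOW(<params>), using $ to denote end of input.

In <stmts> → = <params> <expr> ): add FIRST(<expr> )) = { ), /, =, [, ] }.
In <expr> → <params> = <decl> =: add FIRST(= <decl> =) = { = }.
Union: FOLLOW(<params>) = { ), /, =, [, ] }.

{ ), /, =, [, ] }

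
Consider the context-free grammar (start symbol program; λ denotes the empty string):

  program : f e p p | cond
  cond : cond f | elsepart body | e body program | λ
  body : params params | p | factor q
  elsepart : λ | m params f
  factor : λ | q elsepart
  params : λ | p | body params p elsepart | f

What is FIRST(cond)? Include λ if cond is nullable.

From cond : cond f: cond nullable, take FIRST(cond) ∪ {f} = { e, f, m, p, q }.
From cond : elsepart body: elsepart, body nullable, take FIRST(elsepart) ∪ FIRST(body) = { f, m, p, q }; also λ since the whole RHS is nullable.
cond : e body program contributes {e}.
cond : λ contributes λ.
Union: FIRST(cond) = { e, f, m, p, q, λ }.

{ e, f, m, p, q, λ }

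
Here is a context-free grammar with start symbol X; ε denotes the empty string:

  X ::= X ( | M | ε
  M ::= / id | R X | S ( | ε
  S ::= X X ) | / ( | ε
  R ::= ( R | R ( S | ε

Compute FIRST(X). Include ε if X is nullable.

From X ::= X (: X nullable, take FIRST(X) ∪ {(} = { (, ), / }.
From X ::= M: add FIRST(M) = { (, ), /, ε } (including ε since M is nullable).
X ::= ε contributes ε.
Union: FIRST(X) = { (, ), /, ε }.

{ (, ), /, ε }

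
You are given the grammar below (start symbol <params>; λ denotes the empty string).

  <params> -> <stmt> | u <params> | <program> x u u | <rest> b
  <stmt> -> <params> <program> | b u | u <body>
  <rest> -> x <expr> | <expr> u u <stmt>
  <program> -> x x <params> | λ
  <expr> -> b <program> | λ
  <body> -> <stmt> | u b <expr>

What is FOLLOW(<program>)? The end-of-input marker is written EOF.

{ EOF, b, u, x }

In <params> -> <program> x u u: add FIRST(x u u) = { x }.
In <stmt> -> <params> <program>: <program> is at the end, add FOLLOW(<stmt>) = { EOF, b, u, x }.
In <expr> -> b <program>: <program> is at the end, add FOLLOW(<expr>) = { EOF, b, u, x }.
Union: FOLLOW(<program>) = { EOF, b, u, x }.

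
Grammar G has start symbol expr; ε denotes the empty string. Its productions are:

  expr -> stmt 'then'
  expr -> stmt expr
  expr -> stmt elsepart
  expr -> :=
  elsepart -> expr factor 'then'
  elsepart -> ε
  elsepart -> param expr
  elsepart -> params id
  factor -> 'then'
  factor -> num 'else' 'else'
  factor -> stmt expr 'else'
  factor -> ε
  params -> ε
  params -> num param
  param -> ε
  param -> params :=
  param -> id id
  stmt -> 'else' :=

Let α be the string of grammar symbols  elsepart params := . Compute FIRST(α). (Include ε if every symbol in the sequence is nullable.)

Add FIRST(elsepart)\{ε} = { 'else', :=, id, num }; elsepart is nullable, continue.
Add FIRST(params)\{ε} = { num }; params is nullable, continue.
:= is a terminal; add {:=} and stop.

{ 'else', :=, id, num }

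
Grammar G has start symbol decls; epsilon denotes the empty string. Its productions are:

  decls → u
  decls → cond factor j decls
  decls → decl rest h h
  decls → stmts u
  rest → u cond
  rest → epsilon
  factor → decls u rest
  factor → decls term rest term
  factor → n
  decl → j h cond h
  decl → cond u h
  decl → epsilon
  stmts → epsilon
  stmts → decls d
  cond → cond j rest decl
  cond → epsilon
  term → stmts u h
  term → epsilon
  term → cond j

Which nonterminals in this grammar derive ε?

Directly nullable (have an epsilon-production): rest, decl, stmts, cond, term.
No other nonterminal has a production whose RHS symbols are all nullable.

{ cond, decl, rest, stmts, term }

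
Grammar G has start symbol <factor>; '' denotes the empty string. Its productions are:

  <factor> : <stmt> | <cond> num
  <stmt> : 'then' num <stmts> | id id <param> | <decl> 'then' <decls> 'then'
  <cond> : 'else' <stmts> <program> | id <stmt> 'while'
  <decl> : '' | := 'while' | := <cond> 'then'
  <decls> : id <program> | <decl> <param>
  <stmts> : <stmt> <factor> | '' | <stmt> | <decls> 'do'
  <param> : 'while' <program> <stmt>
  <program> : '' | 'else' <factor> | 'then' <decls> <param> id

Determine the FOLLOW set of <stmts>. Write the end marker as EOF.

{ EOF, 'do', 'else', 'then', 'while', :=, id, num }

In <stmt> : 'then' num <stmts>: <stmts> is at the end, add FOLLOW(<stmt>) = { EOF, 'do', 'else', 'then', 'while', :=, id, num }.
In <cond> : 'else' <stmts> <program>: add FIRST(<program>)\{''} = { 'else', 'then' }.
  Since <program> is nullable, also add FOLLOW(<cond>) = { 'then', num }.
Union: FOLLOW(<stmts>) = { EOF, 'do', 'else', 'then', 'while', :=, id, num }.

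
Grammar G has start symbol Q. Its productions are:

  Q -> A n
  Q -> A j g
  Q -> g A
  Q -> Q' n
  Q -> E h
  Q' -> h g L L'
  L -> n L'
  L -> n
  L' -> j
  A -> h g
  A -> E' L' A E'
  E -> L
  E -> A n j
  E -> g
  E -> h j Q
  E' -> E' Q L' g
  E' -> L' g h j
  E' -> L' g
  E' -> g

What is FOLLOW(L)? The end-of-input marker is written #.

{ h, j }

In Q' -> h g L L': add FIRST(L') = { j }.
In E -> L: L is at the end, add FOLLOW(E) = { h }.
Union: FOLLOW(L) = { h, j }.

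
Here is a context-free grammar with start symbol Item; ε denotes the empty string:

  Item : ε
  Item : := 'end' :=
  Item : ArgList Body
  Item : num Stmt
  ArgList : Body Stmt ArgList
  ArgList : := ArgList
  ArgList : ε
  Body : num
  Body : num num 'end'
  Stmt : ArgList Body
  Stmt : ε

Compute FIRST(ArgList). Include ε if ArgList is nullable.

From ArgList : Body Stmt ArgList: add FIRST(Body) = { num }.
ArgList : := ArgList contributes {:=}.
ArgList : ε contributes ε.
Union: FIRST(ArgList) = { :=, num, ε }.

{ :=, num, ε }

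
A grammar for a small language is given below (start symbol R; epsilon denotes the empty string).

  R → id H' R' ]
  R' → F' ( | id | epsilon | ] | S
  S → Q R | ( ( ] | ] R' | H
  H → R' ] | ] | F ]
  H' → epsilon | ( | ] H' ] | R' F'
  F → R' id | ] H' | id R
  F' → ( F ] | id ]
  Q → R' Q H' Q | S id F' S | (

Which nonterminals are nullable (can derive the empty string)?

{ H', R' }

Directly nullable (have an epsilon-production): R', H'.
No other nonterminal has a production whose RHS symbols are all nullable.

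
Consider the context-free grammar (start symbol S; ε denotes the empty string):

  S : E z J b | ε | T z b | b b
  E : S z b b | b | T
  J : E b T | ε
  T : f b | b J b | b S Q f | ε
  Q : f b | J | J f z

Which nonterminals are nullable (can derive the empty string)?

{ E, J, Q, S, T }

Directly nullable (have an ε-production): S, J, T.
Q : J with every symbol nullable, so Q is nullable.
E : T with every symbol nullable, so E is nullable.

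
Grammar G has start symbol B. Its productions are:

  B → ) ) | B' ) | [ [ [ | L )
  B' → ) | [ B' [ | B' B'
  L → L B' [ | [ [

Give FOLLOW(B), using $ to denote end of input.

{ $ }

B is the start symbol, so $ ∈ FOLLOW(B).
Union: FOLLOW(B) = { $ }.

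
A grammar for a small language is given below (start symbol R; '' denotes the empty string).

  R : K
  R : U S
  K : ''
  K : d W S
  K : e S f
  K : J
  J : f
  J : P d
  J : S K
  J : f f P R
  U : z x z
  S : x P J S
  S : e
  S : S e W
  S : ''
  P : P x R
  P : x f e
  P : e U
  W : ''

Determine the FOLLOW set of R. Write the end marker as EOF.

R is the start symbol, so EOF ∈ FOLLOW(R).
In J : f f P R: R is at the end, add FOLLOW(J) = { EOF, d, e, f, x, z }.
In P : P x R: R is at the end, add FOLLOW(P) = { EOF, d, e, f, x, z }.
Union: FOLLOW(R) = { EOF, d, e, f, x, z }.

{ EOF, d, e, f, x, z }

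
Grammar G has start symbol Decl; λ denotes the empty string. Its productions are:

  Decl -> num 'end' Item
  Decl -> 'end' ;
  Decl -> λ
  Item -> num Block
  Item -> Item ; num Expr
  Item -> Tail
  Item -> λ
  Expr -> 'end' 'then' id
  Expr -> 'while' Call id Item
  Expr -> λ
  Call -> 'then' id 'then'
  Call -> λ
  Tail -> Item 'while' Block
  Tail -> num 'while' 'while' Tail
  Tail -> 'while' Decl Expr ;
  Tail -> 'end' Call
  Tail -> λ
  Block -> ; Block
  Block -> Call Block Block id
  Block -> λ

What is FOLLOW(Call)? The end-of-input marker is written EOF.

{ EOF, 'end', 'then', 'while', ;, id }

In Expr -> 'while' Call id Item: add FIRST(id Item) = { id }.
In Tail -> 'end' Call: Call is at the end, add FOLLOW(Tail) = { EOF, 'end', 'while', ; }.
In Block -> Call Block Block id: add FIRST(Block Block id) = { 'then', ;, id }.
Union: FOLLOW(Call) = { EOF, 'end', 'then', 'while', ;, id }.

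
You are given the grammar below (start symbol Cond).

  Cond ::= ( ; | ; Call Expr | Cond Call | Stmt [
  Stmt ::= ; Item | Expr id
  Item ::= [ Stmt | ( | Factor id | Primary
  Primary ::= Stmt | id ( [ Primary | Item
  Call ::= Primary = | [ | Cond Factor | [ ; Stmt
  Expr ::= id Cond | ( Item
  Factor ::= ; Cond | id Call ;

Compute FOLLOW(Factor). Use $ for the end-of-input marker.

{ $, (, ;, [, id }

In Item ::= Factor id: add FIRST(id) = { id }.
In Call ::= Cond Factor: Factor is at the end, add FOLLOW(Call) = { $, (, ;, [, id }.
Union: FOLLOW(Factor) = { $, (, ;, [, id }.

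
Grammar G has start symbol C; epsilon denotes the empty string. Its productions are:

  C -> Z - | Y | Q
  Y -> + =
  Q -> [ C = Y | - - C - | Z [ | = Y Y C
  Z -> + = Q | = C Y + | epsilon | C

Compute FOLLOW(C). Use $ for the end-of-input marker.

{ $, +, -, =, [ }

C is the start symbol, so $ ∈ FOLLOW(C).
In Q -> [ C = Y: add FIRST(= Y) = { = }.
In Q -> - - C -: add FIRST(-) = { - }.
In Q -> = Y Y C: C is at the end, add FOLLOW(Q) = { $, +, -, =, [ }.
In Z -> = C Y +: add FIRST(Y +) = { + }.
In Z -> C: C is at the end, add FOLLOW(Z) = { -, [ }.
Union: FOLLOW(C) = { $, +, -, =, [ }.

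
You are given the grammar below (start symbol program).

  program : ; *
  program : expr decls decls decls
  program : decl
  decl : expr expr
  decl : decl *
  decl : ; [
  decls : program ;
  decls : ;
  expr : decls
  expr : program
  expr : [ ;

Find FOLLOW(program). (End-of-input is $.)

program is the start symbol, so $ ∈ FOLLOW(program).
In decls : program ;: add FIRST(;) = { ; }.
In expr : program: program is at the end, add FOLLOW(expr) = { $, *, ;, [ }.
Union: FOLLOW(program) = { $, *, ;, [ }.

{ $, *, ;, [ }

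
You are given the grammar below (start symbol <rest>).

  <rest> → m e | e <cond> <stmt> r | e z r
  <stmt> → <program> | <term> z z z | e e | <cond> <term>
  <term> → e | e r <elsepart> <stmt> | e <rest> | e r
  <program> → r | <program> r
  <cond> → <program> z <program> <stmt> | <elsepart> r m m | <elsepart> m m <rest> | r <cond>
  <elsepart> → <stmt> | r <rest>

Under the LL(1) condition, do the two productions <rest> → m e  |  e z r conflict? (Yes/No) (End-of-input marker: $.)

FIRST(m e) = { m } and FIRST(e z r) = { e }.
The FIRST sets are disjoint and neither alternative is nullable — no conflict.

No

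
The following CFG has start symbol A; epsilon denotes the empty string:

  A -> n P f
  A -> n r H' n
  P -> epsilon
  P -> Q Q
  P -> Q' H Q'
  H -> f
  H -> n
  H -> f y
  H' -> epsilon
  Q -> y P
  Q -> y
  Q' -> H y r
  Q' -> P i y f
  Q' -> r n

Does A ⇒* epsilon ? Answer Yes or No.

Nullable nonterminals: H', P.
No production of A has an RHS whose symbols are all nullable, so A is not nullable.

No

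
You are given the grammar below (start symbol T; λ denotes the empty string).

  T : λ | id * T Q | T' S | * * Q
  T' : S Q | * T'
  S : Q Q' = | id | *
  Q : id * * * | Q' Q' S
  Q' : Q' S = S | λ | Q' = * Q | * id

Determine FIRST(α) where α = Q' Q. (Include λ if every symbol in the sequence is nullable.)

Add FIRST(Q')\{λ} = { *, =, id }; Q' is nullable, continue.
Add FIRST(Q) = { *, =, id }; Q is not nullable, stop.

{ *, =, id }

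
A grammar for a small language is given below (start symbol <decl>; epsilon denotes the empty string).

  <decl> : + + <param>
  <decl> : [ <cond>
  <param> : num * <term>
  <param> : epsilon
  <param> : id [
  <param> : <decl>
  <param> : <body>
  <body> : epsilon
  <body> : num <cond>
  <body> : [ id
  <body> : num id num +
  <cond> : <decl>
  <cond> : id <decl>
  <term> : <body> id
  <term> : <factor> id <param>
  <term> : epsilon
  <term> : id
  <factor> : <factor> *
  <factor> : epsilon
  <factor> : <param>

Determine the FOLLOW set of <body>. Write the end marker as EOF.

{ EOF, *, id }

In <param> : <body>: <body> is at the end, add FOLLOW(<param>) = { EOF, *, id }.
In <term> : <body> id: add FIRST(id) = { id }.
Union: FOLLOW(<body>) = { EOF, *, id }.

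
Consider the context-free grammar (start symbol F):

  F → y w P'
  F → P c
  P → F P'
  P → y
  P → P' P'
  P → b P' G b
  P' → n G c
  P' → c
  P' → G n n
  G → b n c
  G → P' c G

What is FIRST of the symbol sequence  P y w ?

{ b, c, n, y }

Add FIRST(P) = { b, c, n, y }; P is not nullable, stop.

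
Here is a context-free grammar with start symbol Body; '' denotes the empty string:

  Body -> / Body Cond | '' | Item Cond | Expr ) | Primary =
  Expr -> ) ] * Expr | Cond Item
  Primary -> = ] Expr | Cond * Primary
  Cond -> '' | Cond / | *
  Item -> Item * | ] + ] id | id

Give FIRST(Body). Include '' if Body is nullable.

Body -> / Body Cond contributes {/}.
Body -> '' contributes ''.
From Body -> Item Cond: add FIRST(Item) = { ], id }.
From Body -> Expr ): add FIRST(Expr) = { ), *, /, ], id }.
From Body -> Primary =: add FIRST(Primary) = { *, /, = }.
Union: FIRST(Body) = { ), *, /, =, ], id, '' }.

{ ), *, /, =, ], id, '' }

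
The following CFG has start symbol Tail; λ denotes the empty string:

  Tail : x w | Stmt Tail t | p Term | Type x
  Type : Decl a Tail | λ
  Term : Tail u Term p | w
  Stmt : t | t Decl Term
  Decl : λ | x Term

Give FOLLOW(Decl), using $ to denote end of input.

In Type : Decl a Tail: add FIRST(a Tail) = { a }.
In Stmt : t Decl Term: add FIRST(Term) = { a, p, t, w, x }.
Union: FOLLOW(Decl) = { a, p, t, w, x }.

{ a, p, t, w, x }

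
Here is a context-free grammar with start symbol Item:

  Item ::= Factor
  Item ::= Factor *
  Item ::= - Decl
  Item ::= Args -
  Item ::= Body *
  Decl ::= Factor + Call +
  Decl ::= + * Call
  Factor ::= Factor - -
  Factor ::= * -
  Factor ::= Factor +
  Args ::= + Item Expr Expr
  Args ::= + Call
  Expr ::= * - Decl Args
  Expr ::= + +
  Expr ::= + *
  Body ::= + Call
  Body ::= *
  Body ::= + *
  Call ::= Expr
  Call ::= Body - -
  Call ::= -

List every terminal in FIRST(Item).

{ *, +, - }

From Item ::= Factor: add FIRST(Factor) = { * }.
From Item ::= Factor *: add FIRST(Factor) = { * }.
Item ::= - Decl contributes {-}.
From Item ::= Args -: add FIRST(Args) = { + }.
From Item ::= Body *: add FIRST(Body) = { *, + }.
Union: FIRST(Item) = { *, +, - }.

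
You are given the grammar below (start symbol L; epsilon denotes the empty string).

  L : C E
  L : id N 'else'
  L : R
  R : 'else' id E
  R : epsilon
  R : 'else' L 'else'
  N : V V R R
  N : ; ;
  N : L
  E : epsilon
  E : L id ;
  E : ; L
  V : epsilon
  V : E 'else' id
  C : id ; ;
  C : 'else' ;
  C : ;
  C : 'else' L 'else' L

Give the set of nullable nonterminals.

Directly nullable (have an epsilon-production): R, E, V.
N : V V R R with every symbol nullable, so N is nullable.
L : R with every symbol nullable, so L is nullable.
No other nonterminal has a production whose RHS symbols are all nullable.

{ E, L, N, R, V }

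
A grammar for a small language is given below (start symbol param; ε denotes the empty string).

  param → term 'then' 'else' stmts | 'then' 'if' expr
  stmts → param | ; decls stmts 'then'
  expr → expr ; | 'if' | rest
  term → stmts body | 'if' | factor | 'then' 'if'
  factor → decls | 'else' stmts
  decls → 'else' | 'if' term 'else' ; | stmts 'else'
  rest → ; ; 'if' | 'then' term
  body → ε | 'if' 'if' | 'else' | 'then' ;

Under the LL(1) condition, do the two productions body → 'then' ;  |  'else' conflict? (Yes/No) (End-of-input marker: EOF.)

No

FIRST('then' ;) = { 'then' } and FIRST('else') = { 'else' }.
The FIRST sets are disjoint and neither alternative is nullable — no conflict.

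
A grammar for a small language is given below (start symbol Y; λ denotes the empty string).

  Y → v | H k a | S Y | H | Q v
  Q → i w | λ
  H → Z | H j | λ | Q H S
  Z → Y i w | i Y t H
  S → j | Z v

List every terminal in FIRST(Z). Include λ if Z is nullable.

{ i, j, k, v }

From Z → Y i w: Y nullable, take FIRST(Y) ∪ {i} = { i, j, k, v }.
Z → i Y t H contributes {i}.
Union: FIRST(Z) = { i, j, k, v }.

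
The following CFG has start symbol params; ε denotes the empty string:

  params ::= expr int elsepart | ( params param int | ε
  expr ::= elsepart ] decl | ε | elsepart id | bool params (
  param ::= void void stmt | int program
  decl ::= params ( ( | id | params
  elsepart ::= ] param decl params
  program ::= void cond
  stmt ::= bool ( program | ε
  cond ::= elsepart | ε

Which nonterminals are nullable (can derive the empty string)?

{ cond, decl, expr, params, stmt }

Directly nullable (have an ε-production): params, expr, stmt, cond.
decl ::= params with every symbol nullable, so decl is nullable.
No other nonterminal has a production whose RHS symbols are all nullable.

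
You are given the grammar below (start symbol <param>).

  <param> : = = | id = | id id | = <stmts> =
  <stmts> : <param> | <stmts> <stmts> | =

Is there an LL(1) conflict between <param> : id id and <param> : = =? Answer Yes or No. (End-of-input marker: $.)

FIRST(id id) = { id } and FIRST(= =) = { = }.
The FIRST sets are disjoint and neither alternative is nullable — no conflict.

No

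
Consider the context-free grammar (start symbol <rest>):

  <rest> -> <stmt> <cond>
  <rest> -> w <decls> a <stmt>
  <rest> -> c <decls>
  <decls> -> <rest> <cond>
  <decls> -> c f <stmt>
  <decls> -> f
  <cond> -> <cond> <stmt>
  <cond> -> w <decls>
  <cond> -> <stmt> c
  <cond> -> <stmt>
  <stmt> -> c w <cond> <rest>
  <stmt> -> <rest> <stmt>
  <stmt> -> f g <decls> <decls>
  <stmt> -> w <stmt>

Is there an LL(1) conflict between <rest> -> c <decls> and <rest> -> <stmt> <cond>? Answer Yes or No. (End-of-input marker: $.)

FIRST(c <decls>) = { c } and FIRST(<stmt> <cond>) = { c, f, w }.
Both contain c, so the two alternatives are not disjoint — LL(1) conflict.

Yes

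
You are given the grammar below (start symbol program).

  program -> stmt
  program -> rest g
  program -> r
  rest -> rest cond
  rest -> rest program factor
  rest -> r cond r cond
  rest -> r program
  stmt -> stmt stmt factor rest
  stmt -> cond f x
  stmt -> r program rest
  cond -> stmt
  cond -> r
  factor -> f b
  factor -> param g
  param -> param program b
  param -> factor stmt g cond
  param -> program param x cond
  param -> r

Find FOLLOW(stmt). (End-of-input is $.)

{ $, b, f, g, r, x }

In program -> stmt: stmt is at the end, add FOLLOW(program) = { $, b, f, g, r, x }.
In stmt -> stmt stmt factor rest: add FIRST(stmt factor rest) = { r }.
In stmt -> stmt stmt factor rest: add FIRST(factor rest) = { f, r }.
In cond -> stmt: stmt is at the end, add FOLLOW(cond) = { $, b, f, g, r, x }.
In param -> factor stmt g cond: add FIRST(g cond) = { g }.
Union: FOLLOW(stmt) = { $, b, f, g, r, x }.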